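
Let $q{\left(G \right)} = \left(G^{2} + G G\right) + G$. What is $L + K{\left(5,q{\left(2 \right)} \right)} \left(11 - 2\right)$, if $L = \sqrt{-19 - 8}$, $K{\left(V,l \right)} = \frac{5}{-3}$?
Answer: $-15 + 3 i \sqrt{3} \approx -15.0 + 5.1962 i$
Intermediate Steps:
$q{\left(G \right)} = G + 2 G^{2}$ ($q{\left(G \right)} = \left(G^{2} + G^{2}\right) + G = 2 G^{2} + G = G + 2 G^{2}$)
$K{\left(V,l \right)} = - \frac{5}{3}$ ($K{\left(V,l \right)} = 5 \left(- \frac{1}{3}\right) = - \frac{5}{3}$)
$L = 3 i \sqrt{3}$ ($L = \sqrt{-27} = 3 i \sqrt{3} \approx 5.1962 i$)
$L + K{\left(5,q{\left(2 \right)} \right)} \left(11 - 2\right) = 3 i \sqrt{3} - \frac{5 \left(11 - 2\right)}{3} = 3 i \sqrt{3} - 15 = -15 + 3 i \sqrt{3}$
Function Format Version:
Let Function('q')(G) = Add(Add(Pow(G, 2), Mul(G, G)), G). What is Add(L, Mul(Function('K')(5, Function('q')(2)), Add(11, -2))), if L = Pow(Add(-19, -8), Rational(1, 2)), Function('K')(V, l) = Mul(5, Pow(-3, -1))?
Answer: Add(-15, Mul(3, I, Pow(3, Rational(1, 2)))) ≈ Add(-15.000, Mul(5.1962, I))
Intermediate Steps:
Function('q')(G) = Add(G, Mul(2, Pow(G, 2))) (Function('q')(G) = Add(Add(Pow(G, 2), Pow(G, 2)), G) = Add(Mul(2, Pow(G, 2)), G) = Add(G, Mul(2, Pow(G, 2))))
Function('K')(V, l) = Rational(-5, 3) (Function('K')(V, l) = Mul(5, Rational(-1, 3)) = Rational(-5, 3))
L = Mul(3, I, Pow(3, Rational(1, 2))) (L = Pow(-27, Rational(1, 2)) = Mul(3, I, Pow(3, Rational(1, 2))) ≈ Mul(5.1962, I))
Add(L, Mul(Function('K')(5, Function('q')(2)), Add(11, -2))) = Add(Mul(3, I, Pow(3, Rational(1, 2))), Mul(Rational(-5, 3), Add(11, -2))) = Add(Mul(3, I, Pow(3, Rational(1, 2))), Mul(Rational(-5, 3), 9)) = Add(Mul(3, I, Pow(3, Rational(1, 2))), -15) = Add(-15, Mul(3, I, Pow(3, Rational(1, 2))))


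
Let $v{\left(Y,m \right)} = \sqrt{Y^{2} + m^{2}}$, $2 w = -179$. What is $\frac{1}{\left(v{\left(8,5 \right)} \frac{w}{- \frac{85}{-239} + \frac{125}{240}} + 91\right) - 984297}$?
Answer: $- \frac{49753101911575}{48967254507939336098} + \frac{2580977730 \sqrt{89}}{24483627253969668049} \approx -1.0151 \cdot 10^{-6}$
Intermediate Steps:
$w = - \frac{179}{2}$ ($w = \frac{1}{2} \left(-179\right) = - \frac{179}{2} \approx -89.5$)
$\frac{1}{\left(v{\left(8,5 \right)} \frac{w}{- \frac{85}{-239} + \frac{125}{240}} + 91\right) - 984297} = \frac{1}{\left(\sqrt{8^{2} + 5^{2}} \left(- \frac{179}{2 \left(- \frac{85}{-239} + \frac{125}{240}\right)}\right) + 91\right) - 984297} = \frac{1}{\left(\sqrt{64 + 25} \left(- \frac{179}{2 \left(\left(-85\right) \left(- \frac{1}{239}\right) + 125 \cdot \frac{1}{240}\right)}\right) + 91\right) - 984297} = \frac{1}{\left(\sqrt{89} \left(- \frac{179}{2 \left(\frac{85}{239} + \frac{25}{48}\right)}\right) + 91\right) - 984297} = \frac{1}{\left(\sqrt{89} \left(- \frac{179}{2 \cdot \frac{10055}{11472}}\right) + 91\right) - 984297} = \frac{1}{\left(\sqrt{89} \left(\left(- \frac{179}{2}\right) \frac{11472}{10055}\right) + 91\right) - 984297} = \frac{1}{\left(\sqrt{89} \left(- \frac{1026744}{10055}\right) + 91\right) - 984297} = \frac{1}{\left(- \frac{1026744 \sqrt{89}}{10055} + 91\right) - 984297} = \frac{1}{\left(91 - \frac{1026744 \sqrt{89}}{10055}\right) - 984297} = \frac{1}{-984206 - \frac{1026744 \sqrt{89}}{10055}}$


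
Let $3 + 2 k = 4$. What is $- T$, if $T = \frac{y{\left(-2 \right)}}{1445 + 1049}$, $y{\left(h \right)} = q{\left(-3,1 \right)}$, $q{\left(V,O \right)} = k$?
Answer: $- \frac{1}{4988} \approx -0.00020048$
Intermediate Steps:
$k = \frac{1}{2}$ ($k = - \frac{3}{2} + \frac{1}{2} \cdot 4 = - \frac{3}{2} + 2 = \frac{1}{2} \approx 0.5$)
$q{\left(V,O \right)} = \frac{1}{2}$
$y{\left(h \right)} = \frac{1}{2}$
$T = \frac{1}{4988}$ ($T = \frac{1}{1445 + 1049} \cdot \frac{1}{2} = \frac{1}{2494} \cdot \frac{1}{2} = \frac{1}{4988} \approx 0.00020048$)
$- T = \left(-1\right) \frac{1}{4988} = - \frac{1}{4988}$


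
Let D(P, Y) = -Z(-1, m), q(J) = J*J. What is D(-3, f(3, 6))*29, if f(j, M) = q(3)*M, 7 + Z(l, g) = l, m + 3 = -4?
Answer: 232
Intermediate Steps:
m = -7 (m = -3 - 4 = -7)
Z(l, g) = -7 + l
q(J) = J**2
f(j, M) = 9*M (f(j, M) = 3**2*M = 9*M)
D(P, Y) = 8 (D(P, Y) = -(-7 - 1) = -1*(-8) = 8)
D(-3, f(3, 6))*29 = 8*29 = 232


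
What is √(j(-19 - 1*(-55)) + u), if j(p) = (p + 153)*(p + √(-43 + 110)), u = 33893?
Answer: √(40697 + 189*√67) ≈ 205.53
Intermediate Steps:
j(p) = (153 + p)*(p + √67)
√(j(-19 - 1*(-55)) + u) = √(((-19 - 1*(-55))² + 153*(-19 - 1*(-55)) + 153*√67 + (-19 - 1*(-55))*√67) + 33893) = √(((-19 + 55)² + 153*(-19 + 55) + 153*√67 + (-19 + 55)*√67) + 33893) = √((36² + 153*36 + 153*√67 + 36*√67) + 33893) = √((1296 + 5508 + 153*√67 + 36*√67) + 33893) = √((6804 + 189*√67) + 33893) = √(40697 + 189*√67)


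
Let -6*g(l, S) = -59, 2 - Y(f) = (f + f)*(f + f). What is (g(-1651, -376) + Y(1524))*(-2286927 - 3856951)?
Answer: 171235264969067/3 ≈ 5.7078e+13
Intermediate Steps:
Y(f) = 2 - 4*f² (Y(f) = 2 - (f + f)*(f + f) = 2 - 2*f*2*f = 2 - 4*f²)
g(l, S) = 59/6 (g(l, S) = -⅙*(-59) = 59/6)
(g(-1651, -376) + Y(1524))*(-2286927 - 3856951) = (59/6 + (2 - 4*1524²))*(-2286927 - 3856951) = (59/6 + (2 - 4*2322576))*(-6143878) = (59/6 + (2 - 9290304))*(-6143878) = (59/6 - 9290302)*(-6143878) = -55741753/6*(-6143878) = 171235264969067/3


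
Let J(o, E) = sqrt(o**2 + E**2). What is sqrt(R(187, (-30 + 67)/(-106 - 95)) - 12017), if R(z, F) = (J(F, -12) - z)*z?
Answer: sqrt(-1898281386 + 37587*sqrt(5819113))/201 ≈ 211.52*I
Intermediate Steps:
J(o, E) = sqrt(E**2 + o**2)
R(z, F) = z*(sqrt(144 + F**2) - z) (R(z, F) = (sqrt((-12)**2 + F**2) - z)*z = (sqrt(144 + F**2) - z)*z = z*(sqrt(144 + F**2) - z))
sqrt(R(187, (-30 + 67)/(-106 - 95)) - 12017) = sqrt(187*(sqrt(144 + ((-30 + 67)/(-106 - 95))**2) - 1*187) - 12017) = sqrt(187*(sqrt(144 + (37/(-201))**2) - 187) - 12017) = sqrt(187*(sqrt(144 + (37*(-1/201))**2) - 187) - 12017) = sqrt(187*(sqrt(144 + (-37/201)**2) - 187) - 12017) = sqrt(187*(sqrt(144 + 1369/40401) - 187) - 12017) = sqrt(187*(sqrt(5819113/40401) - 187) - 12017) = sqrt(187*(sqrt(5819113)/201 - 187) - 12017) = sqrt(187*(-187 + sqrt(5819113)/201) - 12017) = sqrt((-34969 + 187*sqrt(5819113)/201) - 12017) = sqrt(-46986 + 187*sqrt(5819113)/201)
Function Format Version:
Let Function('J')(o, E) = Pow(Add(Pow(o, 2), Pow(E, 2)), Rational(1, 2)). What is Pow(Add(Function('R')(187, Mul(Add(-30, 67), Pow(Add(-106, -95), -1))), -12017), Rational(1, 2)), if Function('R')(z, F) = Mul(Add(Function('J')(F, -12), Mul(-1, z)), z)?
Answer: Mul(Rational(1, 201), Pow(Add(-1898281386, Mul(37587, Pow(5819113, Rational(1, 2)))), Rational(1, 2))) ≈ Mul(211.52, I)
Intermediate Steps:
Function('J')(o, E) = Pow(Add(Pow(E, 2), Pow(o, 2)), Rational(1, 2))
Function('R')(z, F) = Mul(z, Add(Pow(Add(144, Pow(F, 2)), Rational(1, 2)), Mul(-1, z))) (Function('R')(z, F) = Mul(Add(Pow(Add(Pow(-12, 2), Pow(F, 2)), Rational(1, 2)), Mul(-1, z)), z) = Mul(Add(Pow(Add(144, Pow(F, 2)), Rational(1, 2)), Mul(-1, z)), z) = Mul(z, Add(Pow(Add(144, Pow(F, 2)), Rational(1, 2)), Mul(-1, z))))
Pow(Add(Function('R')(187, Mul(Add(-30, 67), Pow(Add(-106, -95), -1))), -12017), Rational(1, 2)) = Pow(Add(Mul(187, Add(Pow(Add(144, Pow(Mul(Add(-30, 67), Pow(Add(-106, -95), -1)), 2)), Rational(1, 2)), Mul(-1, 187))), -12017), Rational(1, 2)) = Pow(Add(Mul(187, Add(Pow(Add(144, Pow(Mul(37, Pow(-201, -1)), 2)), Rational(1, 2)), -187)), -12017), Rational(1, 2)) = Pow(Add(Mul(187, Add(Pow(Add(144, Pow(Mul(37, Rational(-1, 201)), 2)), Rational(1, 2)), -187)), -12017), Rational(1, 2)) = Pow(Add(Mul(187, Add(Pow(Add(144, Pow(Rational(-37, 201), 2)), Rational(1, 2)), -187)), -12017), Rational(1, 2)) = Pow(Add(Mul(187, Add(Pow(Add(144, Rational(1369, 40401)), Rational(1, 2)), -187)), -12017), Rational(1, 2)) = Pow(Add(Mul(187, Add(Pow(Rational(5819113, 40401), Rational(1, 2)), -187)), -12017), Rational(1, 2)) = Pow(Add(Mul(187, Add(Mul(Rational(1, 201), Pow(5819113, Rational(1, 2))), -187)), -12017), Rational(1, 2)) = Pow(Add(Mul(187, Add(-187, Mul(Rational(1, 201), Pow(5819113, Rational(1, 2))))), -12017), Rational(1, 2)) = Pow(Add(Add(-34969, Mul(Rational(187, 201), Pow(5819113, Rational(1, 2)))), -12017), Rational(1, 2)) = Pow(Add(-46986, Mul(Rational(187, 201), Pow(5819113, Rational(1, 2)))), Rational(1, 2))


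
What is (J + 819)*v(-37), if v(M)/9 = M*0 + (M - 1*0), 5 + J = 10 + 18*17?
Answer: -376290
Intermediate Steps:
J = 311 (J = -5 + (10 + 18*17) = -5 + (10 + 306) = -5 + 316 = 311)
v(M) = 9*M (v(M) = 9*(M*0 + (M - 1*0)) = 9*(0 + (M + 0)) = 9*(0 + M) = 9*M)
(J + 819)*v(-37) = (311 + 819)*(9*(-37)) = 1130*(-333) = -376290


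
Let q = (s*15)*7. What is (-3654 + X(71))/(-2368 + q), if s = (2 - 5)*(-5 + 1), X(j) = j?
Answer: 3583/1108 ≈ 3.2338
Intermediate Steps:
s = 12 (s = -3*(-4) = 12)
q = 1260 (q = (12*15)*7 = 180*7 = 1260)
(-3654 + X(71))/(-2368 + q) = (-3654 + 71)/(-2368 + 1260) = -3583/(-1108) = -3583*(-1/1108) = 3583/1108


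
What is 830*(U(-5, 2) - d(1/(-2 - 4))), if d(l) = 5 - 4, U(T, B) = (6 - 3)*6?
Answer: 14110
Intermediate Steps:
U(T, B) = 18 (U(T, B) = 3*6 = 18)
d(l) = 1
830*(U(-5, 2) - d(1/(-2 - 4))) = 830*(18 - 1*1) = 830*(18 - 1) = 830*17 = 14110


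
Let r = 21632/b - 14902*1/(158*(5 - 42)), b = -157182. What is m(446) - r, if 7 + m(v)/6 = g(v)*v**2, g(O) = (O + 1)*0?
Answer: -10202269079/229721493 ≈ -44.411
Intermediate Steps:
r = 553966373/229721493 (r = 21632/(-157182) - 14902*1/(158*(5 - 42)) = 21632*(-1/157182) - 14902/(158*(-37)) = -10816/78591 - 14902/(-5846) = -10816/78591 - 14902*(-1/5846) = -10816/78591 + 7451/2923 = 553966373/229721493 ≈ 2.4115)
g(O) = 0 (g(O) = (1 + O)*0 = 0)
m(v) = -42 (m(v) = -42 + 6*(0*v**2) = -42 + 6*0 = -42 + 0 = -42)
m(446) - r = -42 - 1*553966373/229721493 = -42 - 553966373/229721493 = -10202269079/229721493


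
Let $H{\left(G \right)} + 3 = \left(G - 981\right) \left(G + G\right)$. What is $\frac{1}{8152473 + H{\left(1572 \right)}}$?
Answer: $\frac{1}{10010574} \approx 9.9894 \cdot 10^{-8}$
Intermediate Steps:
$H{\left(G \right)} = -3 + 2 G \left(-981 + G\right)$ ($H{\left(G \right)} = -3 + \left(G - 981\right) \left(G + G\right) = -3 + \left(-981 + G\right) 2 G = -3 + 2 G \left(-981 + G\right)$)
$\frac{1}{8152473 + H{\left(1572 \right)}} = \frac{1}{8152473 - \left(3084267 - 4942368\right)} = \frac{1}{8152473 - -1858101} = \frac{1}{8152473 + 1858101} = \frac{1}{10010574}$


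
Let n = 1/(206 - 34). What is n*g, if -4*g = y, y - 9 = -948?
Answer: 939/688 ≈ 1.3648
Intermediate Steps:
y = -939 (y = 9 - 948 = -939)
g = 939/4 (g = -¼*(-939) = 939/4 ≈ 234.75)
n = 1/172 ≈ 0.0058140
n*g = (1/172)*(939/4) = 939/688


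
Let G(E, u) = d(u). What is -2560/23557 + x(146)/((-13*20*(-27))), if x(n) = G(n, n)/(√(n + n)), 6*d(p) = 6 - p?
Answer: -2560/23557 - 7*√73/307476 ≈ -0.10887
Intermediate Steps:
d(p) = 1 - p/6 (d(p) = (6 - p)/6 = 1 - p/6)
G(E, u) = 1 - u/6
x(n) = √2*(1 - n/6)/(2*√n) (x(n) = (1 - n/6)/(√(n + n)) = (1 - n/6)/(√(2*n)) = (1 - n/6)/((√2*√n)) = (1 - n/6)*(√2/(2*√n)) = √2*(1 - n/6)/(2*√n))
-2560/23557 + x(146)/((-13*20*(-27))) = -2560/23557 + (√2*(6 - 1*146)/(12*√146))/((-13*20*(-27))) = -2560*1/23557 + (√2*(√146/146)*(6 - 146)/12)/((-260*(-27))) = -2560/23557 + ((1/12)*√2*(√146/146)*(-140))/7020 = -2560/23557 - 35*√73/219*(1/7020) = -2560/23557 - 7*√73/307476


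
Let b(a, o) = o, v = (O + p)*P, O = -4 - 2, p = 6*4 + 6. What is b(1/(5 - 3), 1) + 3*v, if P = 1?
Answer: 73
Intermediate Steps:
p = 30 (p = 24 + 6 = 30)
O = -6
v = 24 (v = (-6 + 30)*1 = 24*1 = 24)
b(1/(5 - 3), 1) + 3*v = 1 + 3*24 = 1 + 72 = 73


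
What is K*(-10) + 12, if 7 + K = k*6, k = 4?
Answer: -158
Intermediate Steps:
K = 17 (K = -7 + 4*6 = -7 + 24 = 17)
K*(-10) + 12 = 17*(-10) + 12 = -170 + 12 = -158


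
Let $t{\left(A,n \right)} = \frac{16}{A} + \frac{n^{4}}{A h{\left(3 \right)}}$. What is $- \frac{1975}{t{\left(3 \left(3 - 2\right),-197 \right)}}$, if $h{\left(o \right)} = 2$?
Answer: $- \frac{3950}{502046171} \approx -7.8678 \cdot 10^{-6}$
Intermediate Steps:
$t{\left(A,n \right)} = \frac{16}{A} + \frac{n^{4}}{2 A}$ ($t{\left(A,n \right)} = \frac{16}{A} + \frac{n^{4}}{A 2} = \frac{16}{A} + \frac{n^{4}}{2 A}$)
$- \frac{1975}{t{\left(3 \left(3 - 2\right),-197 \right)}} = - \frac{1975}{\frac{1}{2} \frac{1}{3 \left(3 - 2\right)} \left(32 + \left(-197\right)^{4}\right)} = - \frac{1975}{\frac{1}{2} \frac{1}{3 \cdot 1} \left(32 + 1506138481\right)} = - \frac{1975}{\frac{1}{2} \cdot \frac{1}{3} \cdot 1506138513} = - \frac{1975}{\frac{502046171}{2}} = \left(-1975\right) \frac{2}{502046171} = - \frac{3950}{502046171}$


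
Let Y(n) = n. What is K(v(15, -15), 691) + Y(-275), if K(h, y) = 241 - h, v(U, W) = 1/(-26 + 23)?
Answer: -101/3 ≈ -33.667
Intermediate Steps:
v(U, W) = -1/3 (v(U, W) = 1/(-3) = -1/3)
K(v(15, -15), 691) + Y(-275) = (241 - 1*(-1/3)) - 275 = (241 + 1/3) - 275 = 724/3 - 275 = -101/3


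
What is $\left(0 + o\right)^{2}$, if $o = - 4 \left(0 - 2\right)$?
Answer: $64$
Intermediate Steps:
$o = 8$ ($o = \left(-4\right) \left(-2\right) = 8$)
$\left(0 + o\right)^{2} = \left(0 + 8\right)^{2} = 8^{2} = 64$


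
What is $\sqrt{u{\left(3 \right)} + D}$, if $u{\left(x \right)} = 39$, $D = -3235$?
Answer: $2 i \sqrt{799} \approx 56.533 i$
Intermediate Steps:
$\sqrt{u{\left(3 \right)} + D} = \sqrt{39 - 3235} = \sqrt{-3196} = 2 i \sqrt{799}$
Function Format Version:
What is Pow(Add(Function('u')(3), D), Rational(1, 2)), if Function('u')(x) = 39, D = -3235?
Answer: Mul(2, I, Pow(799, Rational(1, 2))) ≈ Mul(56.533, I)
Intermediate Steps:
Pow(Add(Function('u')(3), D), Rational(1, 2)) = Pow(Add(39, -3235), Rational(1, 2)) = Pow(-3196, Rational(1, 2)) = Mul(2, I, Pow(799, Rational(1, 2)))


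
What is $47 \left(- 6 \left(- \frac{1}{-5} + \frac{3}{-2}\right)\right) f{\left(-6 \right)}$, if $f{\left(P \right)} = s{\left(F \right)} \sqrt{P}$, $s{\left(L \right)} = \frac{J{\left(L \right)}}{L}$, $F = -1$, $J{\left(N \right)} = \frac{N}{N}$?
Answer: $- \frac{1833 i \sqrt{6}}{5} \approx - 897.98 i$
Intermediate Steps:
$J{\left(N \right)} = 1$
$s{\left(L \right)} = \frac{1}{L}$ ($s{\left(L \right)} = 1 \frac{1}{L} = \frac{1}{L}$)
$f{\left(P \right)} = - \sqrt{P}$ ($f{\left(P \right)} = \frac{\sqrt{P}}{-1} = - \sqrt{P}$)
$47 \left(- 6 \left(- \frac{1}{-5} + \frac{3}{-2}\right)\right) f{\left(-6 \right)} = 47 \left(- 6 \left(- \frac{1}{-5} + \frac{3}{-2}\right)\right) \left(- \sqrt{-6}\right) = 47 \left(- 6 \left(\left(-1\right) \left(- \frac{1}{5}\right) + 3 \left(- \frac{1}{2}\right)\right)\right) \left(- i \sqrt{6}\right) = 47 \left(- 6 \left(\frac{1}{5} - \frac{3}{2}\right)\right) \left(- i \sqrt{6}\right) = 47 \left(\left(-6\right) \left(- \frac{13}{10}\right)\right) \left(- i \sqrt{6}\right) = 47 \cdot \frac{39}{5} \left(- i \sqrt{6}\right) = \frac{1833 \left(- i \sqrt{6}\right)}{5} = - \frac{1833 i \sqrt{6}}{5}$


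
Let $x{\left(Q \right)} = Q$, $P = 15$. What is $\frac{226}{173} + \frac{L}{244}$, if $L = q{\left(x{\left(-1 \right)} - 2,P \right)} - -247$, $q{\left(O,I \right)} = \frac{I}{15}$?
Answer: $\frac{24512}{10553} \approx 2.3228$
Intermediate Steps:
$q{\left(O,I \right)} = \frac{I}{15}$ ($q{\left(O,I \right)} = I \frac{1}{15} = \frac{I}{15}$)
$L = 248$ ($L = \frac{1}{15} \cdot 15 - -247 = 1 + 247 = 248$)
$\frac{226}{173} + \frac{L}{244} = \frac{226}{173} + \frac{248}{244} = 226 \cdot \frac{1}{173} + 248 \cdot \frac{1}{244} = \frac{226}{173} + \frac{62}{61} = \frac{24512}{10553}$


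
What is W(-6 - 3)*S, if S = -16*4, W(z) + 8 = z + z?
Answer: 1664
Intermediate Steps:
W(z) = -8 + 2*z (W(z) = -8 + (z + z) = -8 + 2*z)
S = -64
W(-6 - 3)*S = (-8 + 2*(-6 - 3))*(-64) = (-8 + 2*(-9))*(-64) = (-8 - 18)*(-64) = -26*(-64) = 1664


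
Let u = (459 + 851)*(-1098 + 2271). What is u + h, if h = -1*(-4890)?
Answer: 1541520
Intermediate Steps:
h = 4890
u = 1536630 (u = 1310*1173 = 1536630)
u + h = 1536630 + 4890 = 1541520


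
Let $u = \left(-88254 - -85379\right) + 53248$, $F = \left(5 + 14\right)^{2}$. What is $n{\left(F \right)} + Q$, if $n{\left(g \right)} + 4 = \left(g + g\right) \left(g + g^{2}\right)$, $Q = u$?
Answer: $94402773$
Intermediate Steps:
$F = 361$ ($F = 19^{2} = 361$)
$u = 50373$ ($u = \left(-88254 + 85379\right) + 53248 = -2875 + 53248 = 50373$)
$Q = 50373$
$n{\left(g \right)} = -4 + 2 g \left(g + g^{2}\right)$ ($n{\left(g \right)} = -4 + \left(g + g\right) \left(g + g^{2}\right) = -4 + 2 g \left(g + g^{2}\right)$)
$n{\left(F \right)} + Q = \left(-4 + 2 \cdot 361^{2} + 2 \cdot 361^{3}\right) + 50373 = \left(-4 + 2 \cdot 130321 + 2 \cdot 47045881\right) + 50373 = \left(-4 + 260642 + 94091762\right) + 50373 = 94352400 + 50373 = 94402773$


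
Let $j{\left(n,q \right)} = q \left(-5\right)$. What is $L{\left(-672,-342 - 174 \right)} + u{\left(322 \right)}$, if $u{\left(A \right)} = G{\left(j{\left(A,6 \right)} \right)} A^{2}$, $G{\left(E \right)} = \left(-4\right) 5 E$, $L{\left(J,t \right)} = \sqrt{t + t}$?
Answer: $62210400 + 2 i \sqrt{258} \approx 6.221 \cdot 10^{7} + 32.125 i$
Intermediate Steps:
$L{\left(J,t \right)} = \sqrt{2} \sqrt{t}$ ($L{\left(J,t \right)} = \sqrt{2 t} = \sqrt{2} \sqrt{t}$)
$j{\left(n,q \right)} = - 5 q$
$G{\left(E \right)} = - 20 E$
$u{\left(A \right)} = 600 A^{2}$ ($u{\left(A \right)} = - 20 \left(\left(-5\right) 6\right) A^{2} = \left(-20\right) \left(-30\right) A^{2} = 600 A^{2}$)
$L{\left(-672,-342 - 174 \right)} + u{\left(322 \right)} = \sqrt{2} \sqrt{-342 - 174} + 600 \cdot 322^{2} = \sqrt{2} \sqrt{-516} + 600 \cdot 103684 = \sqrt{2} \cdot 2 i \sqrt{129} + 62210400 = 2 i \sqrt{258} + 62210400 = 62210400 + 2 i \sqrt{258}$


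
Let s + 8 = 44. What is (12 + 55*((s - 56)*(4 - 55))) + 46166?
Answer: 102278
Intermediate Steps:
s = 36 (s = -8 + 44 = 36)
(12 + 55*((s - 56)*(4 - 55))) + 46166 = (12 + 55*((36 - 56)*(4 - 55))) + 46166 = (12 + 55*(-20*(-51))) + 46166 = (12 + 55*1020) + 46166 = (12 + 56100) + 46166 = 56112 + 46166 = 102278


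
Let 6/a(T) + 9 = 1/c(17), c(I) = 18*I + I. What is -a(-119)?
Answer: 969/1453 ≈ 0.66690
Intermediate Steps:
c(I) = 19*I
a(T) = -969/1453 (a(T) = 6/(-9 + 1/(19*17)) = 6/(-9 + 1/323) = 6/(-2906/323) = 6*(-323/2906) = -969/1453)
-a(-119) = -1*(-969/1453) = 969/1453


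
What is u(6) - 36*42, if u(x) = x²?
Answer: -1476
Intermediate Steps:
u(6) - 36*42 = 6² - 36*42 = 36 - 1512 = -1476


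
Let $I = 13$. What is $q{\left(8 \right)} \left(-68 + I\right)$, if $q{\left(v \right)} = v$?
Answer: $-440$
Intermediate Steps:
$q{\left(8 \right)} \left(-68 + I\right) = 8 \left(-68 + 13\right) = 8 \left(-55\right) = -440$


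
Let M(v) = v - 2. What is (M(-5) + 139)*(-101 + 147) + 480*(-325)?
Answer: -149928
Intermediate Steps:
M(v) = -2 + v
(M(-5) + 139)*(-101 + 147) + 480*(-325) = ((-2 - 5) + 139)*(-101 + 147) + 480*(-325) = (-7 + 139)*46 - 156000 = 132*46 - 156000 = 6072 - 156000 = -149928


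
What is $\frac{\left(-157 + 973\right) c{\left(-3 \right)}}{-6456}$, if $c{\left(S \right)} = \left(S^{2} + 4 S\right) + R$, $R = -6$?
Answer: $\frac{306}{269} \approx 1.1375$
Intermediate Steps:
$c{\left(S \right)} = -6 + S^{2} + 4 S$ ($c{\left(S \right)} = \left(S^{2} + 4 S\right) - 6 = -6 + S^{2} + 4 S$)
$\frac{\left(-157 + 973\right) c{\left(-3 \right)}}{-6456} = \frac{\left(-157 + 973\right) \left(-6 + \left(-3\right)^{2} + 4 \left(-3\right)\right)}{-6456} = 816 \left(-6 + 9 - 12\right) \left(- \frac{1}{6456}\right) = 816 \left(-9\right) \left(- \frac{1}{6456}\right) = \left(-7344\right) \left(- \frac{1}{6456}\right) = \frac{306}{269}$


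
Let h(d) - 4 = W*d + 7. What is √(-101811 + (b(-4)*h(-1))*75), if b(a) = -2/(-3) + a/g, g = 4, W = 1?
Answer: I*√102061 ≈ 319.47*I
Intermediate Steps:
h(d) = 11 + d (h(d) = 4 + (1*d + 7) = 4 + (d + 7) = 4 + (7 + d) = 11 + d)
b(a) = ⅔ + a/4 (b(a) = -2/(-3) + a/4 = -2*(-⅓) + a*(¼) = ⅔ + a/4)
√(-101811 + (b(-4)*h(-1))*75) = √(-101811 + ((⅔ + (¼)*(-4))*(11 - 1))*75) = √(-101811 + ((⅔ - 1)*10)*75) = √(-101811 - ⅓*10*75) = √(-101811 - 10/3*75) = √(-101811 - 250) = √(-102061) = I*√102061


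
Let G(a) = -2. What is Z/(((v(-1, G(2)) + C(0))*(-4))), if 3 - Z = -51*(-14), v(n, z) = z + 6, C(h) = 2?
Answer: 237/8 ≈ 29.625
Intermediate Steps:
v(n, z) = 6 + z
Z = -711 (Z = 3 - (-51)*(-14) = 3 - 1*714 = 3 - 714 = -711)
Z/(((v(-1, G(2)) + C(0))*(-4))) = -711*(-1/(4*((6 - 2) + 2))) = -711*(-1/(4*(4 + 2))) = -711/(6*(-4)) = -711/(-24) = -711*(-1/24) = 237/8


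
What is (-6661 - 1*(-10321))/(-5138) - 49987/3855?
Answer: -135471253/9903495 ≈ -13.679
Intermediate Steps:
(-6661 - 1*(-10321))/(-5138) - 49987/3855 = (-6661 + 10321)*(-1/5138) - 49987*1/3855 = 3660*(-1/5138) - 49987/3855 = -1830/2569 - 49987/3855 = -135471253/9903495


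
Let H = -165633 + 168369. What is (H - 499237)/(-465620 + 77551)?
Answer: 496501/388069 ≈ 1.2794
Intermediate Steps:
H = 2736
(H - 499237)/(-465620 + 77551) = (2736 - 499237)/(-465620 + 77551) = -496501/(-388069) = -496501*(-1/388069) = 496501/388069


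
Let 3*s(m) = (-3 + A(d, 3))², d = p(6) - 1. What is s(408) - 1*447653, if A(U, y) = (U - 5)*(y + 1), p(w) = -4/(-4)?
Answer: -1342430/3 ≈ -4.4748e+5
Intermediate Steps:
p(w) = 1 (p(w) = -4*(-¼) = 1)
d = 0 (d = 1 - 1 = 0)
A(U, y) = (1 + y)*(-5 + U) (A(U, y) = (-5 + U)*(1 + y) = (1 + y)*(-5 + U))
s(m) = 529/3 (s(m) = (-3 + (-5 + 0 - 5*3 + 0*3))²/3 = (-3 + (-5 + 0 - 15 + 0))²/3 = (-3 - 20)²/3 = (⅓)*(-23)² = (⅓)*529 = 529/3)
s(408) - 1*447653 = 529/3 - 1*447653 = 529/3 - 447653 = -1342430/3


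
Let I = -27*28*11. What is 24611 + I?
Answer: 16295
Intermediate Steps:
I = -8316 (I = -756*11 = -8316)
24611 + I = 24611 - 8316 = 16295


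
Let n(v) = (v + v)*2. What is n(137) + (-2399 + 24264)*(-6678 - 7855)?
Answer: -317763497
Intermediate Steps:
n(v) = 4*v (n(v) = (2*v)*2 = 4*v)
n(137) + (-2399 + 24264)*(-6678 - 7855) = 4*137 + (-2399 + 24264)*(-6678 - 7855) = 548 + 21865*(-14533) = 548 - 317764045 = -317763497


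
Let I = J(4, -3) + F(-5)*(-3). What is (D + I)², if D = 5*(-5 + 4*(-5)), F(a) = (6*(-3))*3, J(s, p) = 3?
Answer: 1600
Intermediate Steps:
F(a) = -54 (F(a) = -18*3 = -54)
I = 165 (I = 3 - 54*(-3) = 3 + 162 = 165)
D = -125 (D = 5*(-5 - 20) = 5*(-25) = -125)
(D + I)² = (-125 + 165)² = 40² = 1600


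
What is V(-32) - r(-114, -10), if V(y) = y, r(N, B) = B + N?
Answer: 92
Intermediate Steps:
V(-32) - r(-114, -10) = -32 - (-10 - 114) = -32 - 1*(-124) = -32 + 124 = 92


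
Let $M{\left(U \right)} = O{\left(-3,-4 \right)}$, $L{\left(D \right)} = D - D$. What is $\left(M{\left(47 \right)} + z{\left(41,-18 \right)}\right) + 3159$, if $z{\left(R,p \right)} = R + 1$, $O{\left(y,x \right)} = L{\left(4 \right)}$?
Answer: $3201$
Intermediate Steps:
$L{\left(D \right)} = 0$
$O{\left(y,x \right)} = 0$
$z{\left(R,p \right)} = 1 + R$
$M{\left(U \right)} = 0$
$\left(M{\left(47 \right)} + z{\left(41,-18 \right)}\right) + 3159 = \left(0 + \left(1 + 41\right)\right) + 3159 = \left(0 + 42\right) + 3159 = 42 + 3159 = 3201$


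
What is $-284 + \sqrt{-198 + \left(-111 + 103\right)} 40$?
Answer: $-284 + 40 i \sqrt{206} \approx -284.0 + 574.11 i$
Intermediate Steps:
$-284 + \sqrt{-198 + \left(-111 + 103\right)} 40 = -284 + \sqrt{-198 - 8} \cdot 40 = -284 + \sqrt{-206} \cdot 40 = -284 + i \sqrt{206} \cdot 40 = -284 + 40 i \sqrt{206}$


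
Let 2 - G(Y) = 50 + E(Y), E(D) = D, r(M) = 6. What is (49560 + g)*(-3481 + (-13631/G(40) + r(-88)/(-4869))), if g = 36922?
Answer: -1867411356917/6492 ≈ -2.8765e+8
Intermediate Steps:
G(Y) = -48 - Y (G(Y) = 2 - (50 + Y) = 2 + (-50 - Y) = -48 - Y)
(49560 + g)*(-3481 + (-13631/G(40) + r(-88)/(-4869))) = (49560 + 36922)*(-3481 + (-13631/(-48 - 1*40) + 6/(-4869))) = 86482*(-3481 + (-13631/(-48 - 40) + 6*(-1/4869))) = 86482*(-3481 + (-13631/(-88) - 2/1623)) = 86482*(-3481 + (-13631*(-1/88) - 2/1623)) = 86482*(-3481 + (13631/88 - 2/1623)) = 86482*(-3481 + 22122937/142824) = 86482*(-475047407/142824) = -1867411356917/6492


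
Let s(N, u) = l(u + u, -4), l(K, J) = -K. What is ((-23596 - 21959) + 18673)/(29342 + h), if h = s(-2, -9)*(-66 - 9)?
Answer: -13441/13996 ≈ -0.96035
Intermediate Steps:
s(N, u) = -2*u (s(N, u) = -(u + u) = -2*u)
h = -1350 (h = (-2*(-9))*(-66 - 9) = 18*(-75) = -1350)
((-23596 - 21959) + 18673)/(29342 + h) = ((-23596 - 21959) + 18673)/(29342 - 1350) = (-45555 + 18673)/27992 = -26882*1/27992 = -13441/13996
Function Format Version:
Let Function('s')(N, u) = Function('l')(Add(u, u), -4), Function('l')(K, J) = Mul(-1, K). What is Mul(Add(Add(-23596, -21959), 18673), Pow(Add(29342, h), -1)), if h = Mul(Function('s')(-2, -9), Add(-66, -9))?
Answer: Rational(-13441, 13996) ≈ -0.96035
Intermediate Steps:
Function('s')(N, u) = Mul(-2, u) (Function('s')(N, u) = Mul(-1, Add(u, u)) = Mul(-1, Mul(2, u)) = Mul(-2, u))
h = -1350 (h = Mul(Mul(-2, -9), Add(-66, -9)) = Mul(18, -75) = -1350)
Mul(Add(Add(-23596, -21959), 18673), Pow(Add(29342, h), -1)) = Mul(Add(Add(-23596, -21959), 18673), Pow(Add(29342, -1350), -1)) = Mul(Add(-45555, 18673), Pow(27992, -1)) = Mul(-26882, Rational(1, 27992)) = Rational(-13441, 13996)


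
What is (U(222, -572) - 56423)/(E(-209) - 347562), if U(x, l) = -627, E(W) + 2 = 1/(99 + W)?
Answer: 6275500/38232041 ≈ 0.16414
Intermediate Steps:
E(W) = -2 + 1/(99 + W)
(U(222, -572) - 56423)/(E(-209) - 347562) = (-627 - 56423)/((-197 - 2*(-209))/(99 - 209) - 347562) = -57050/((-197 + 418)/(-110) - 347562) = -57050/(-1/110*221 - 347562) = -57050/(-221/110 - 347562) = -57050/(-38232041/110) = -57050*(-110/38232041) = 6275500/38232041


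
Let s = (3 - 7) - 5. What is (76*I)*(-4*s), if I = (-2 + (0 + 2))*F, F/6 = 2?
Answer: 0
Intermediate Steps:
F = 12 (F = 6*2 = 12)
s = -9 (s = -4 - 5 = -9)
I = 0 (I = (-2 + (0 + 2))*12 = (-2 + 2)*12 = 0*12 = 0)
(76*I)*(-4*s) = (76*0)*(-4*(-9)) = 0*36 = 0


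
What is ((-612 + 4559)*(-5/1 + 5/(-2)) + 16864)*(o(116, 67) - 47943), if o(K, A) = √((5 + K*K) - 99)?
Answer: 1221443811/2 - 25477*√13362/2 ≈ 6.0925e+8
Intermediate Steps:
o(K, A) = √(-94 + K²) (o(K, A) = √((5 + K²) - 99) = √(-94 + K²))
((-612 + 4559)*(-5/1 + 5/(-2)) + 16864)*(o(116, 67) - 47943) = ((-612 + 4559)*(-5/1 + 5/(-2)) + 16864)*(√(-94 + 116²) - 47943) = (3947*(-5*1 + 5*(-½)) + 16864)*(√(-94 + 13456) - 47943) = (3947*(-5 - 5/2) + 16864)*(√13362 - 47943) = (3947*(-15/2) + 16864)*(-47943 + √13362) = (-59205/2 + 16864)*(-47943 + √13362) = -25477*(-47943 + √13362)/2 = 1221443811/2 - 25477*√13362/2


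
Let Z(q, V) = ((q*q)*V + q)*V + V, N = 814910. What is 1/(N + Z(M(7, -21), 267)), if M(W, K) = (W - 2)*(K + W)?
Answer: 1/350112587 ≈ 2.8562e-9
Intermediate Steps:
M(W, K) = (-2 + W)*(K + W)
Z(q, V) = V + V*(q + V*q²) (Z(q, V) = (q²*V + q)*V + V = (V*q² + q)*V + V = (q + V*q²)*V + V = V*(q + V*q²) + V = V + V*(q + V*q²))
1/(N + Z(M(7, -21), 267)) = 1/(814910 + 267*(1 + (7² - 2*(-21) - 2*7 - 21*7) + 267*(7² - 2*(-21) - 2*7 - 21*7)²)) = 1/(814910 + 267*(1 + (49 + 42 - 14 - 147) + 267*(49 + 42 - 14 - 147)²)) = 1/(814910 + 267*(1 - 70 + 267*(-70)²)) = 1/(814910 + 267*(1 - 70 + 267*4900)) = 1/(814910 + 267*(1 - 70 + 1308300)) = 1/(814910 + 267*1308231) = 1/(814910 + 349297677) = 1/350112587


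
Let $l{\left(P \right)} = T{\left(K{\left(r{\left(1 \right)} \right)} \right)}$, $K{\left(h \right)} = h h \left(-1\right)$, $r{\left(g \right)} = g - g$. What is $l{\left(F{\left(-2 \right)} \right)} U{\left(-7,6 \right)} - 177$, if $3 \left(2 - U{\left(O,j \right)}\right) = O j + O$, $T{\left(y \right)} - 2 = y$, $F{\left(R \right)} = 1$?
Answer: $- \frac{421}{3} \approx -140.33$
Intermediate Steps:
$r{\left(g \right)} = 0$
$K{\left(h \right)} = - h^{2}$ ($K{\left(h \right)} = h^{2} \left(-1\right) = - h^{2}$)
$T{\left(y \right)} = 2 + y$
$l{\left(P \right)} = 2$ ($l{\left(P \right)} = 2 - 0^{2} = 2 - 0 = 2 + 0 = 2$)
$U{\left(O,j \right)} = 2 - \frac{O}{3} - \frac{O j}{3}$ ($U{\left(O,j \right)} = 2 - \frac{O j + O}{3} = 2 - \frac{O + O j}{3} = 2 - \left(\frac{O}{3} + \frac{O j}{3}\right) = 2 - \frac{O}{3} - \frac{O j}{3}$)
$l{\left(F{\left(-2 \right)} \right)} U{\left(-7,6 \right)} - 177 = 2 \left(2 - - \frac{7}{3} - \left(- \frac{7}{3}\right) 6\right) - 177 = 2 \left(2 + \frac{7}{3} + 14\right) - 177 = 2 \cdot \frac{55}{3} - 177 = \frac{110}{3} - 177 = - \frac{421}{3}$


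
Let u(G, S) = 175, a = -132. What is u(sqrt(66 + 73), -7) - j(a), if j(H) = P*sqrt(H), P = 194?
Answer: 175 - 388*I*sqrt(33) ≈ 175.0 - 2228.9*I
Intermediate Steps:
j(H) = 194*sqrt(H)
u(sqrt(66 + 73), -7) - j(a) = 175 - 194*sqrt(-132) = 175 - 194*2*I*sqrt(33) = 175 - 388*I*sqrt(33)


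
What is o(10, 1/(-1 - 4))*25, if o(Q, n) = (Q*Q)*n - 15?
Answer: -875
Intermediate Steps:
o(Q, n) = -15 + n*Q² (o(Q, n) = Q²*n - 15 = n*Q² - 15 = -15 + n*Q²)
o(10, 1/(-1 - 4))*25 = (-15 + 10²/(-1 - 4))*25 = (-15 + 100/(-5))*25 = (-15 - ⅕*100)*25 = (-15 - 20)*25 = -35*25 = -875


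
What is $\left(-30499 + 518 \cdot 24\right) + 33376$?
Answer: $15309$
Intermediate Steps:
$\left(-30499 + 518 \cdot 24\right) + 33376 = \left(-30499 + 12432\right) + 33376 = -18067 + 33376 = 15309$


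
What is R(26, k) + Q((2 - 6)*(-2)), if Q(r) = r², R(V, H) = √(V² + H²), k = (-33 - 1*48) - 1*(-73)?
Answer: 64 + 2*√185 ≈ 91.203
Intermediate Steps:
k = -8 (k = (-33 - 48) + 73 = -81 + 73 = -8)
R(V, H) = √(H² + V²)
R(26, k) + Q((2 - 6)*(-2)) = √((-8)² + 26²) + ((2 - 6)*(-2))² = √(64 + 676) + (-4*(-2))² = √740 + 8² = 2*√185 + 64 = 64 + 2*√185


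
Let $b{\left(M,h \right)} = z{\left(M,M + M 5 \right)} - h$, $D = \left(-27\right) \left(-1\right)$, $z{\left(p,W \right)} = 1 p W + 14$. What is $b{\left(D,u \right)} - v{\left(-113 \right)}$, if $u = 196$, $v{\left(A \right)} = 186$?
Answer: $4006$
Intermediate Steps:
$z{\left(p,W \right)} = 14 + W p$ ($z{\left(p,W \right)} = p W + 14 = W p + 14 = 14 + W p$)
$D = 27$
$b{\left(M,h \right)} = 14 - h + 6 M^{2}$ ($b{\left(M,h \right)} = \left(14 + \left(M + M 5\right) M\right) - h = \left(14 + \left(M + 5 M\right) M\right) - h = \left(14 + 6 M M\right) - h = \left(14 + 6 M^{2}\right) - h = 14 - h + 6 M^{2}$)
$b{\left(D,u \right)} - v{\left(-113 \right)} = \left(14 - 196 + 6 \cdot 27^{2}\right) - 186 = \left(14 - 196 + 6 \cdot 729\right) - 186 = \left(14 - 196 + 4374\right) - 186 = 4192 - 186 = 4006$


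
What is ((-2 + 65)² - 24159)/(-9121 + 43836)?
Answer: -4038/6943 ≈ -0.58159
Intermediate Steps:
((-2 + 65)² - 24159)/(-9121 + 43836) = (63² - 24159)/34715 = (3969 - 24159)*(1/34715) = -20190*1/34715 = -4038/6943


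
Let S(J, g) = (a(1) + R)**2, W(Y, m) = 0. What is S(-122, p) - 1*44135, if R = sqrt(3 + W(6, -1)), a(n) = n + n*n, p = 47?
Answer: -44128 + 4*sqrt(3) ≈ -44121.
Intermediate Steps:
a(n) = n + n**2
R = sqrt(3) (R = sqrt(3 + 0) = sqrt(3) ≈ 1.7320)
S(J, g) = (2 + sqrt(3))**2 (S(J, g) = (1*(1 + 1) + sqrt(3))**2 = (1*2 + sqrt(3))**2 = (2 + sqrt(3))**2)
S(-122, p) - 1*44135 = (2 + sqrt(3))**2 - 1*44135 = (2 + sqrt(3))**2 - 44135 = -44135 + (2 + sqrt(3))**2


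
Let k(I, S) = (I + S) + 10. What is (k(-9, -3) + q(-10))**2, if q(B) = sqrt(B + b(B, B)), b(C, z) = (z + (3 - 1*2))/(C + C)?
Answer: (20 - I*sqrt(955))**2/100 ≈ -5.55 - 12.361*I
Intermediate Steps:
k(I, S) = 10 + I + S
b(C, z) = (1 + z)/(2*C) (b(C, z) = (z + (3 - 2))/((2*C)) = (z + 1)*(1/(2*C)) = (1 + z)*(1/(2*C)) = (1 + z)/(2*C))
q(B) = sqrt(B + (1 + B)/(2*B))
(k(-9, -3) + q(-10))**2 = ((10 - 9 - 3) + sqrt(2 + 2/(-10) + 4*(-10))/2)**2 = (-2 + sqrt(2 + 2*(-1/10) - 40)/2)**2 = (-2 + sqrt(2 - 1/5 - 40)/2)**2 = (-2 + sqrt(-191/5)/2)**2 = (-2 + (I*sqrt(955)/5)/2)**2 = (-2 + I*sqrt(955)/10)**2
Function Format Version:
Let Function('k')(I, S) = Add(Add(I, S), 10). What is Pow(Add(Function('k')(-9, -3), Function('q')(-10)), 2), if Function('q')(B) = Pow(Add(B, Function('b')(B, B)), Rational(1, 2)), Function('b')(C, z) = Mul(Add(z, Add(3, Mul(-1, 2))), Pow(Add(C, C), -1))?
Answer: Mul(Rational(1, 100), Pow(Add(20, Mul(-1, I, Pow(955, Rational(1, 2)))), 2)) ≈ Add(-5.5500, Mul(-12.361, I))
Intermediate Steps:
Function('k')(I, S) = Add(10, I, S)
Function('b')(C, z) = Mul(Rational(1, 2), Pow(C, -1), Add(1, z)) (Function('b')(C, z) = Mul(Add(z, Add(3, -2)), Pow(Mul(2, C), -1)) = Mul(Add(z, 1), Mul(Rational(1, 2), Pow(C, -1))) = Mul(Add(1, z), Mul(Rational(1, 2), Pow(C, -1))) = Mul(Rational(1, 2), Pow(C, -1), Add(1, z)))
Function('q')(B) = Pow(Add(B, Mul(Rational(1, 2), Pow(B, -1), Add(1, B))), Rational(1, 2))
Pow(Add(Function('k')(-9, -3), Function('q')(-10)), 2) = Pow(Add(Add(10, -9, -3), Mul(Rational(1, 2), Pow(Add(2, Mul(2, Pow(-10, -1)), Mul(4, -10)), Rational(1, 2)))), 2) = Pow(Add(-2, Mul(Rational(1, 2), Pow(Add(2, Mul(2, Rational(-1, 10)), -40), Rational(1, 2)))), 2) = Pow(Add(-2, Mul(Rational(1, 2), Pow(Add(2, Rational(-1, 5), -40), Rational(1, 2)))), 2) = Pow(Add(-2, Mul(Rational(1, 2), Pow(Rational(-191, 5), Rational(1, 2)))), 2) = Pow(Add(-2, Mul(Rational(1, 2), Mul(Rational(1, 5), I, Pow(955, Rational(1, 2))))), 2) = Pow(Add(-2, Mul(Rational(1, 10), I, Pow(955, Rational(1, 2)))), 2)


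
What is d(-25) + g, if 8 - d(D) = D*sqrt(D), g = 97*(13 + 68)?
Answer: 7865 + 125*I ≈ 7865.0 + 125.0*I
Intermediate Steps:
g = 7857 (g = 97*81 = 7857)
d(D) = 8 - D**(3/2) (d(D) = 8 - D*sqrt(D) = 8 - D**(3/2))
d(-25) + g = (8 - (-25)**(3/2)) + 7857 = (8 - (-125)*I) + 7857 = (8 + 125*I) + 7857 = 7865 + 125*I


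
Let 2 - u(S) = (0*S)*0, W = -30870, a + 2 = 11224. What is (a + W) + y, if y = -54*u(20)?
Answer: -19756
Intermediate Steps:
a = 11222 (a = -2 + 11224 = 11222)
u(S) = 2 (u(S) = 2 - 0*S*0 = 2 - 0*0 = 2 - 1*0 = 2 + 0 = 2)
y = -108 (y = -54*2 = -108)
(a + W) + y = (11222 - 30870) - 108 = -19648 - 108 = -19756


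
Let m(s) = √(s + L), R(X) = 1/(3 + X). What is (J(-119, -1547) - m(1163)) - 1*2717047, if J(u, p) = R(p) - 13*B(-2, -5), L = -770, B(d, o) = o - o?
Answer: -4195120569/1544 - √393 ≈ -2.7171e+6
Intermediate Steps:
B(d, o) = 0
m(s) = √(-770 + s) (m(s) = √(s - 770) = √(-770 + s))
J(u, p) = 1/(3 + p) (J(u, p) = 1/(3 + p) - 13*0 = 1/(3 + p) + 0 = 1/(3 + p))
(J(-119, -1547) - m(1163)) - 1*2717047 = (1/(3 - 1547) - √(-770 + 1163)) - 1*2717047 = (1/(-1544) - √393) - 2717047 = (-1/1544 - √393) - 2717047 = -4195120569/1544 - √393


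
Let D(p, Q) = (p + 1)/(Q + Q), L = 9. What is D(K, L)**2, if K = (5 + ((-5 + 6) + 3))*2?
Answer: 361/324 ≈ 1.1142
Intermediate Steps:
K = 18 (K = (5 + (1 + 3))*2 = (5 + 4)*2 = 9*2 = 18)
D(p, Q) = (1 + p)/(2*Q) (D(p, Q) = (1 + p)/((2*Q)) = (1 + p)*(1/(2*Q)) = (1 + p)/(2*Q))
D(K, L)**2 = ((1/2)*(1 + 18)/9)**2 = ((1/2)*(1/9)*19)**2 = (19/18)**2 = 361/324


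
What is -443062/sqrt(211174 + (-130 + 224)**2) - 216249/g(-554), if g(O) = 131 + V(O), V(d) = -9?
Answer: -216249/122 - 221531*sqrt(4490)/15715 ≈ -2717.1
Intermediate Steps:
g(O) = 122 (g(O) = 131 - 9 = 122)
-443062/sqrt(211174 + (-130 + 224)**2) - 216249/g(-554) = -443062/sqrt(211174 + (-130 + 224)**2) - 216249/122 = -443062/sqrt(211174 + 94**2) - 216249*1/122 = -443062/sqrt(211174 + 8836) - 216249/122 = -443062*sqrt(4490)/31430 - 216249/122 = -221531*sqrt(4490)/15715 - 216249/122 = -216249/122 - 221531*sqrt(4490)/15715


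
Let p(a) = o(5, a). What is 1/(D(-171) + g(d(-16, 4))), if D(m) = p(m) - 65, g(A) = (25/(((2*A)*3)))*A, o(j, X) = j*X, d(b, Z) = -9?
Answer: -6/5495 ≈ -0.0010919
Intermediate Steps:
o(j, X) = X*j
g(A) = 25/6 (g(A) = (25/((6*A)))*A = (25*(1/(6*A)))*A = (25/(6*A))*A = 25/6)
p(a) = 5*a (p(a) = a*5 = 5*a)
D(m) = -65 + 5*m (D(m) = 5*m - 65 = -65 + 5*m)
1/(D(-171) + g(d(-16, 4))) = 1/((-65 + 5*(-171)) + 25/6) = 1/((-65 - 855) + 25/6) = 1/(-920 + 25/6) = 1/(-5495/6) = -6/5495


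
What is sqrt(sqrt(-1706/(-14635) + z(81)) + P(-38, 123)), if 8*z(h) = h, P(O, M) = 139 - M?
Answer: sqrt(13707726400 + 14635*sqrt(35097159410))/29270 ≈ 4.3818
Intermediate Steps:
z(h) = h/8
sqrt(sqrt(-1706/(-14635) + z(81)) + P(-38, 123)) = sqrt(sqrt(-1706/(-14635) + (1/8)*81) + (139 - 1*123)) = sqrt(sqrt(-1706*(-1/14635) + 81/8) + (139 - 123)) = sqrt(sqrt(1706/14635 + 81/8) + 16) = sqrt(sqrt(1199083/117080) + 16) = sqrt(sqrt(35097159410)/58540 + 16) = sqrt(16 + sqrt(35097159410)/58540)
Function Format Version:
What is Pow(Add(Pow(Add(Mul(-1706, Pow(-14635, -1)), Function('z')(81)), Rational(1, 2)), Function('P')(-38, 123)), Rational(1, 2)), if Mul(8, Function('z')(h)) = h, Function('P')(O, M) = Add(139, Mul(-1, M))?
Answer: Mul(Rational(1, 29270), Pow(Add(13707726400, Mul(14635, Pow(35097159410, Rational(1, 2)))), Rational(1, 2))) ≈ 4.3818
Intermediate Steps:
Function('z')(h) = Mul(Rational(1, 8), h)
Pow(Add(Pow(Add(Mul(-1706, Pow(-14635, -1)), Function('z')(81)), Rational(1, 2)), Function('P')(-38, 123)), Rational(1, 2)) = Pow(Add(Pow(Add(Mul(-1706, Pow(-14635, -1)), Mul(Rational(1, 8), 81)), Rational(1, 2)), Add(139, Mul(-1, 123))), Rational(1, 2)) = Pow(Add(Pow(Add(Mul(-1706, Rational(-1, 14635)), Rational(81, 8)), Rational(1, 2)), Add(139, -123)), Rational(1, 2)) = Pow(Add(Pow(Add(Rational(1706, 14635), Rational(81, 8)), Rational(1, 2)), 16), Rational(1, 2)) = Pow(Add(Pow(Rational(1199083, 117080), Rational(1, 2)), 16), Rational(1, 2)) = Pow(Add(Mul(Rational(1, 58540), Pow(35097159410, Rational(1, 2))), 16), Rational(1, 2)) = Pow(Add(16, Mul(Rational(1, 58540), Pow(35097159410, Rational(1, 2)))), Rational(1, 2))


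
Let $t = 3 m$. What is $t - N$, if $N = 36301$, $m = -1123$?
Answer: $-39670$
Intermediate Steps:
$t = -3369$ ($t = 3 \left(-1123\right) = -3369$)
$t - N = -3369 - 36301 = -39670$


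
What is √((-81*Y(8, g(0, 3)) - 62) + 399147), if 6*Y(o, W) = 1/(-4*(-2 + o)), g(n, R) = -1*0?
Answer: √6385369/4 ≈ 631.73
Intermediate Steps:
g(n, R) = 0
Y(o, W) = 1/(6*(8 - 4*o)) (Y(o, W) = 1/(6*((-4*(-2 + o)))) = 1/(6*(8 - 4*o)))
√((-81*Y(8, g(0, 3)) - 62) + 399147) = √((-(-81)/(-48 + 24*8) - 62) + 399147) = √((-(-81)/(-48 + 192) - 62) + 399147) = √((-(-81)/144 - 62) + 399147) = √((-81*(-1/144) - 62) + 399147) = √((9/16 - 62) + 399147) = √(-983/16 + 399147) = √(6385369/16) = √6385369/4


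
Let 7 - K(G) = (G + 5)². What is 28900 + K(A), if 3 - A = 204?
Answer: -9509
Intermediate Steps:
A = -201 (A = 3 - 1*204 = 3 - 204 = -201)
K(G) = 7 - (5 + G)² (K(G) = 7 - (G + 5)² = 7 - (5 + G)²)
28900 + K(A) = 28900 + (7 - (5 - 201)²) = 28900 + (7 - 1*(-196)²) = 28900 + (7 - 1*38416) = 28900 + (7 - 38416) = 28900 - 38409 = -9509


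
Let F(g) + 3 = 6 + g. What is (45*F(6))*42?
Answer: 17010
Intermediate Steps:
F(g) = 3 + g (F(g) = -3 + (6 + g) = 3 + g)
(45*F(6))*42 = (45*(3 + 6))*42 = (45*9)*42 = 405*42 = 17010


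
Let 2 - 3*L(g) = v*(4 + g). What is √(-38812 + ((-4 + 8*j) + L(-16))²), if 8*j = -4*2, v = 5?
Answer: 2*I*√87158/3 ≈ 196.82*I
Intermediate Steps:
j = -1 (j = (-4*2)/8 = (⅛)*(-8) = -1)
L(g) = -6 - 5*g/3 (L(g) = ⅔ - 5*(4 + g)/3 = ⅔ - (20 + 5*g)/3 = ⅔ + (-20/3 - 5*g/3) = -6 - 5*g/3)
√(-38812 + ((-4 + 8*j) + L(-16))²) = √(-38812 + ((-4 + 8*(-1)) + (-6 - 5/3*(-16)))²) = √(-38812 + ((-4 - 8) + (-6 + 80/3))²) = √(-38812 + (-12 + 62/3)²) = √(-38812 + (26/3)²) = √(-38812 + 676/9) = √(-348632/9) = 2*I*√87158/3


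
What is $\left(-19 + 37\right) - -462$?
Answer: $480$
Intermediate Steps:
$\left(-19 + 37\right) - -462 = 18 + 462 = 480$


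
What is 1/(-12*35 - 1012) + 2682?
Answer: 3840623/1432 ≈ 2682.0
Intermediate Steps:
1/(-12*35 - 1012) + 2682 = 1/(-420 - 1012) + 2682 = 1/(-1432) + 2682 = -1/1432 + 2682 = 3840623/1432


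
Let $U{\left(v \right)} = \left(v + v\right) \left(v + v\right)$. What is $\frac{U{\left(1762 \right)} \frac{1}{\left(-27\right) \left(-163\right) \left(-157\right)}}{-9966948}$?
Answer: $\frac{3104644}{1721683122309} \approx 1.8033 \cdot 10^{-6}$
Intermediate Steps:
$U{\left(v \right)} = 4 v^{2}$ ($U{\left(v \right)} = 2 v 2 v = 4 v^{2}$)
$\frac{U{\left(1762 \right)} \frac{1}{\left(-27\right) \left(-163\right) \left(-157\right)}}{-9966948} = \frac{4 \cdot 1762^{2} \frac{1}{\left(-27\right) \left(-163\right) \left(-157\right)}}{-9966948} = \frac{4 \cdot 3104644}{4401 \left(-157\right)} \left(- \frac{1}{9966948}\right) = \frac{12418576}{-690957} \left(- \frac{1}{9966948}\right) = 12418576 \left(- \frac{1}{690957}\right) \left(- \frac{1}{9966948}\right) = \left(- \frac{12418576}{690957}\right) \left(- \frac{1}{9966948}\right) = \frac{3104644}{1721683122309}$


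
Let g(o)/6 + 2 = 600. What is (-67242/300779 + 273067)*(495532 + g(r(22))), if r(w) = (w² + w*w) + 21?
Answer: 40994099153783120/300779 ≈ 1.3629e+11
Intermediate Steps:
r(w) = 21 + 2*w² (r(w) = (w² + w²) + 21 = 2*w² + 21 = 21 + 2*w²)
g(o) = 3588 (g(o) = -12 + 6*600 = -12 + 3600 = 3588)
(-67242/300779 + 273067)*(495532 + g(r(22))) = (-67242/300779 + 273067)*(495532 + 3588) = (-67242*1/300779 + 273067)*499120 = (-67242/300779 + 273067)*499120 = (82132751951/300779)*499120 = 40994099153783120/300779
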